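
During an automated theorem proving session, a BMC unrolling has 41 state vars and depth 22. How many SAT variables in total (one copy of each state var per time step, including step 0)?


BMC unrolls to depth k, creating one copy of each state var for steps 0..k.
Step count = 22 + 1 = 23 (steps 0 through 22)
Vars per step = 41
Total = 41 * 23 = 943

943


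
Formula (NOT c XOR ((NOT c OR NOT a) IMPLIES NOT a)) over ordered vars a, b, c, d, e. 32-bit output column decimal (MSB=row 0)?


Formula: (NOT c XOR ((NOT c OR NOT a) IMPLIES NOT a)) over a, b, c, d, e (32 rows)
Evaluate each row (bits = a,b,c,d,e, MSB first):
  row 0 [00000]: (NOT 0 XOR ((NOT 0 OR NOT 0) IMPLIES NOT 0)) -> 0
  row 1 [00001]: (NOT 0 XOR ((NOT 0 OR NOT 0) IMPLIES NOT 0)) -> 0
  row 2 [00010]: (NOT 0 XOR ((NOT 0 OR NOT 0) IMPLIES NOT 0)) -> 0
  row 3 [00011]: (NOT 0 XOR ((NOT 0 OR NOT 0) IMPLIES NOT 0)) -> 0
  row 4 [00100]: (NOT 1 XOR ((NOT 1 OR NOT 0) IMPLIES NOT 0)) -> 1
  row 5 [00101]: (NOT 1 XOR ((NOT 1 OR NOT 0) IMPLIES NOT 0)) -> 1
  row 6 [00110]: (NOT 1 XOR ((NOT 1 OR NOT 0) IMPLIES NOT 0)) -> 1
  row 7 [00111]: (NOT 1 XOR ((NOT 1 OR NOT 0) IMPLIES NOT 0)) -> 1
  row 8 [01000]: (NOT 0 XOR ((NOT 0 OR NOT 0) IMPLIES NOT 0)) -> 0
  row 9 [01001]: (NOT 0 XOR ((NOT 0 OR NOT 0) IMPLIES NOT 0)) -> 0
  row 10 [01010]: (NOT 0 XOR ((NOT 0 OR NOT 0) IMPLIES NOT 0)) -> 0
  row 11 [01011]: (NOT 0 XOR ((NOT 0 OR NOT 0) IMPLIES NOT 0)) -> 0
  row 12 [01100]: (NOT 1 XOR ((NOT 1 OR NOT 0) IMPLIES NOT 0)) -> 1
  row 13 [01101]: (NOT 1 XOR ((NOT 1 OR NOT 0) IMPLIES NOT 0)) -> 1
  row 14 [01110]: (NOT 1 XOR ((NOT 1 OR NOT 0) IMPLIES NOT 0)) -> 1
  row 15 [01111]: (NOT 1 XOR ((NOT 1 OR NOT 0) IMPLIES NOT 0)) -> 1
  row 16 [10000]: (NOT 0 XOR ((NOT 0 OR NOT 1) IMPLIES NOT 1)) -> 1
  row 17 [10001]: (NOT 0 XOR ((NOT 0 OR NOT 1) IMPLIES NOT 1)) -> 1
  row 18 [10010]: (NOT 0 XOR ((NOT 0 OR NOT 1) IMPLIES NOT 1)) -> 1
  row 19 [10011]: (NOT 0 XOR ((NOT 0 OR NOT 1) IMPLIES NOT 1)) -> 1
  row 20 [10100]: (NOT 1 XOR ((NOT 1 OR NOT 1) IMPLIES NOT 1)) -> 1
  row 21 [10101]: (NOT 1 XOR ((NOT 1 OR NOT 1) IMPLIES NOT 1)) -> 1
  row 22 [10110]: (NOT 1 XOR ((NOT 1 OR NOT 1) IMPLIES NOT 1)) -> 1
  row 23 [10111]: (NOT 1 XOR ((NOT 1 OR NOT 1) IMPLIES NOT 1)) -> 1
  row 24 [11000]: (NOT 0 XOR ((NOT 0 OR NOT 1) IMPLIES NOT 1)) -> 1
  row 25 [11001]: (NOT 0 XOR ((NOT 0 OR NOT 1) IMPLIES NOT 1)) -> 1
  row 26 [11010]: (NOT 0 XOR ((NOT 0 OR NOT 1) IMPLIES NOT 1)) -> 1
  row 27 [11011]: (NOT 0 XOR ((NOT 0 OR NOT 1) IMPLIES NOT 1)) -> 1
  row 28 [11100]: (NOT 1 XOR ((NOT 1 OR NOT 1) IMPLIES NOT 1)) -> 1
  row 29 [11101]: (NOT 1 XOR ((NOT 1 OR NOT 1) IMPLIES NOT 1)) -> 1
  row 30 [11110]: (NOT 1 XOR ((NOT 1 OR NOT 1) IMPLIES NOT 1)) -> 1
  row 31 [11111]: (NOT 1 XOR ((NOT 1 OR NOT 1) IMPLIES NOT 1)) -> 1
Full result column, 4 rows per line (a,b,c fixed per line; d,e runs 00..11 left to right):
  rows 0-3 [a,b,c=000]: 0000  = hex 0
  rows 4-7 [a,b,c=001]: 1111  = hex F
  rows 8-11 [a,b,c=010]: 0000  = hex 0
  rows 12-15 [a,b,c=011]: 1111  = hex F
  rows 16-19 [a,b,c=100]: 1111  = hex F
  rows 20-23 [a,b,c=101]: 1111  = hex F
  rows 24-27 [a,b,c=110]: 1111  = hex F
  rows 28-31 [a,b,c=111]: 1111  = hex F
Output column (row 0 .. row 31) = 00001111000011111111111111111111
Output column grouped in 4s = 0000 1111 0000 1111 1111 1111 1111 1111 = 0x0F0FFFFF
Convert to decimal digit by digit (value = value*16 + digit):
  0 -> 0
  0*16 + 15 (F) = 15
  15*16 + 0 = 240
  240*16 + 15 (F) = 3855
  3855*16 + 15 (F) = 61695
  61695*16 + 15 (F) = 987135
  987135*16 + 15 (F) = 15794175
  15794175*16 + 15 (F) = 252706815
Decimal = 252706815

252706815


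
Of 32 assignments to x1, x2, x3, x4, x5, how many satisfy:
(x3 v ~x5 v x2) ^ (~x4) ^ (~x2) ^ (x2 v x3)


CNF with 4 clauses over 5 vars (32 assignments).
An assignment satisfies CNF iff every clause has >=1 true literal.
Check each row (bits = x1,x2,x3,x4,x5; clause T/F shown):
  row 0 [00000]: clauses=TTTF -> 0
  row 1 [00001]: clauses=FTTF -> 0
  row 2 [00010]: clauses=TFTF -> 0
  row 3 [00011]: clauses=FFTF -> 0
  row 4 [00100]: clauses=TTTT -> 1
  row 5 [00101]: clauses=TTTT -> 1
  row 6 [00110]: clauses=TFTT -> 0
  row 7 [00111]: clauses=TFTT -> 0
  row 8 [01000]: clauses=TTFT -> 0
  row 9 [01001]: clauses=TTFT -> 0
  row 10 [01010]: clauses=TFFT -> 0
  row 11 [01011]: clauses=TFFT -> 0
  row 12 [01100]: clauses=TTFT -> 0
  row 13 [01101]: clauses=TTFT -> 0
  row 14 [01110]: clauses=TFFT -> 0
  row 15 [01111]: clauses=TFFT -> 0
  row 16 [10000]: clauses=TTTF -> 0
  row 17 [10001]: clauses=FTTF -> 0
  row 18 [10010]: clauses=TFTF -> 0
  row 19 [10011]: clauses=FFTF -> 0
  row 20 [10100]: clauses=TTTT -> 1
  row 21 [10101]: clauses=TTTT -> 1
  row 22 [10110]: clauses=TFTT -> 0
  row 23 [10111]: clauses=TFTT -> 0
  row 24 [11000]: clauses=TTFT -> 0
  row 25 [11001]: clauses=TTFT -> 0
  row 26 [11010]: clauses=TFFT -> 0
  row 27 [11011]: clauses=TFFT -> 0
  row 28 [11100]: clauses=TTFT -> 0
  row 29 [11101]: clauses=TTFT -> 0
  row 30 [11110]: clauses=TFFT -> 0
  row 31 [11111]: clauses=TFFT -> 0
Full result column, 8 rows per line (x1,x2 fixed per line; x3,x4,x5 runs 000..111 left to right):
  rows 0-7 [x1,x2=00]: 00001100  (ones: 2)
  rows 8-15 [x1,x2=01]: 00000000  (ones: 0)
  rows 16-23 [x1,x2=10]: 00001100  (ones: 2)
  rows 24-31 [x1,x2=11]: 00000000  (ones: 0)
Satisfying assignments = 2+0+2+0 = 4

4


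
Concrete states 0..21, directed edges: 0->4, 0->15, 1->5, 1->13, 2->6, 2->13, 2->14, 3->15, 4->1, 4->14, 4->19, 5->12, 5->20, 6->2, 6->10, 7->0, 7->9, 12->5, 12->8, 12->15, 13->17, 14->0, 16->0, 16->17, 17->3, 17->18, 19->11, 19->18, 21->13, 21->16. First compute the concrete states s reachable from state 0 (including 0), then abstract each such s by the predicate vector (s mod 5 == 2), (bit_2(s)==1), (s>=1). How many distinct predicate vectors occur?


BFS from 0:
Concrete reachable: {0, 1, 3, 4, 5, 8, 11, 12, 13, 14, 15, 17, 18, 19, 20}
Abstract via predicates (s mod 5 == 2), (bit_2(s)==1), (s>=1):
  (0,0,0) <- {0}
  (0,0,1) <- {1, 3, 8, 11, 18, 19}
  (0,1,1) <- {4, 5, 13, 14, 15, 20}
  (1,0,1) <- {17}
  (1,1,1) <- {12}
Distinct abstract states = 5

5


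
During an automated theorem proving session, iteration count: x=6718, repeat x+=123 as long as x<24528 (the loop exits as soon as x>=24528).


Step 1: x goes from 6718 toward 24528 by 123; the body runs while x<24528, so iterations = ceil((bound-start)/step)
Step 2: Distance=17810
Step 3: ceil(17810/123)=145

145


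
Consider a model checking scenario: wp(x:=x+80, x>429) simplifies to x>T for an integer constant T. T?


Formula: wp(x:=E, P) = P[E/x] (substitute E for x in postcondition)
Step 1: Postcondition: x>429
Step 2: Substitute x+80 for x: x+80>429
Step 3: Solve for x: x > 429-80 = 349

349


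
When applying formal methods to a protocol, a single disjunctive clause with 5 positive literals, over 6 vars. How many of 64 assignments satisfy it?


Step 1: Total=2^6=64
Step 2: Unsat when all 5 false: 2^1=2
Step 3: Sat=64-2=62

62


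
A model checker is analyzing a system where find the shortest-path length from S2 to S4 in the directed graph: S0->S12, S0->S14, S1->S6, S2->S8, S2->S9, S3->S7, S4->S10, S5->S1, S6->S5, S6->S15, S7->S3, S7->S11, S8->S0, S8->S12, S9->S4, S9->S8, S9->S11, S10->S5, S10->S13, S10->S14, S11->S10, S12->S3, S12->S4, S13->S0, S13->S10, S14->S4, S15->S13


BFS layer-by-layer from S2:
  dist 0: {S2}
  dist 1: {S8, S9}
  dist 2: {S0, S4, S11, S12}
  -> S4 reached at distance 2
Shortest path length = 2

2


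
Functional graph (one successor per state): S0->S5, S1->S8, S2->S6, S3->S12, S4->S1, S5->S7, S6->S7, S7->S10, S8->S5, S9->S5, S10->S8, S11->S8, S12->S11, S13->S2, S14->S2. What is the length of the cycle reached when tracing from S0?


Trace from S0 until a state repeats:
  S0 -> S5 -> S7 -> S10 -> S8 -> S5
S5 first seen at step 1, revisited at step 5.
Cycle length = 5 - 1 = 4

4


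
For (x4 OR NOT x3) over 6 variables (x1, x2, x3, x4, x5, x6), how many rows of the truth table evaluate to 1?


Formula: (x4 OR NOT x3) over 6 vars (64 rows)
Evaluate each row (x1, x2, x3, x4, x5, x6 as bits, MSB first):
  row 0 [000000]: (0 OR NOT 0) -> 1
  row 1 [000001]: (0 OR NOT 0) -> 1
  row 2 [000010]: (0 OR NOT 0) -> 1
  row 3 [000011]: (0 OR NOT 0) -> 1
  row 4 [000100]: (1 OR NOT 0) -> 1
  (every remaining row is evaluated the same way; all 64 results are listed next)
Full result column, 8 rows per line (x1,x2,x3 fixed per line; x4,x5,x6 runs 000..111 left to right):
  rows 0-7 [x1,x2,x3=000]: 11111111  (ones: 8)
  rows 8-15 [x1,x2,x3=001]: 00001111  (ones: 4)
  rows 16-23 [x1,x2,x3=010]: 11111111  (ones: 8)
  rows 24-31 [x1,x2,x3=011]: 00001111  (ones: 4)
  rows 32-39 [x1,x2,x3=100]: 11111111  (ones: 8)
  rows 40-47 [x1,x2,x3=101]: 00001111  (ones: 4)
  rows 48-55 [x1,x2,x3=110]: 11111111  (ones: 8)
  rows 56-63 [x1,x2,x3=111]: 00001111  (ones: 4)
Count of 1-rows = 8+4+8+4+8+4+8+4 = 48

48


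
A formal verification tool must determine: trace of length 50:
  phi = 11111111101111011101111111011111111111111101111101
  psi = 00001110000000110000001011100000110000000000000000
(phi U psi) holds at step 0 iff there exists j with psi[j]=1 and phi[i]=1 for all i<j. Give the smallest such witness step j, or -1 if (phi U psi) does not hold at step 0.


(phi U psi) at 0: need smallest j with psi[j]=1 and phi[i]=1 for all i in [0,j).
Scan from step 0:
  step 0: phi=1, psi=0 -> continue
  step 1: phi=1, psi=0 -> continue
  step 2: phi=1, psi=0 -> continue
  step 3: phi=1, psi=0 -> continue
  step 4: psi=1 and phi held for [0,4) -> witness found
Witness step = 4

4


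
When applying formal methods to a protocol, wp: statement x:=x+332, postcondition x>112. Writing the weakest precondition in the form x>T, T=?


Formula: wp(x:=E, P) = P[E/x] (substitute E for x in postcondition)
Step 1: Postcondition: x>112
Step 2: Substitute x+332 for x: x+332>112
Step 3: Solve for x: x > 112-332 = -220

-220


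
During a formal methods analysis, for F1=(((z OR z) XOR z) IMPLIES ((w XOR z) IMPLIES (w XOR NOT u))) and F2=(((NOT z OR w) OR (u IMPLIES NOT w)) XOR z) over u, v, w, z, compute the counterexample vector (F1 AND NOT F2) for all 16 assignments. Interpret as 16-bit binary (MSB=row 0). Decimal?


F1 = (((z OR z) XOR z) IMPLIES ((w XOR z) IMPLIES (w XOR NOT u)))
F2 = (((NOT z OR w) OR (u IMPLIES NOT w)) XOR z)
Counterexample to F1=>F2 is where F1=1 and F2=0.
Evaluate each row (bits = u,v,w,z, MSB first):
  row 0 [0000]: F1=1 F2=1 -> F1&~F2 -> 0
  row 1 [0001]: F1=1 F2=0 -> F1&~F2 -> 1
  row 2 [0010]: F1=1 F2=1 -> F1&~F2 -> 0
  row 3 [0011]: F1=1 F2=0 -> F1&~F2 -> 1
  row 4 [0100]: F1=1 F2=1 -> F1&~F2 -> 0
  row 5 [0101]: F1=1 F2=0 -> F1&~F2 -> 1
  row 6 [0110]: F1=1 F2=1 -> F1&~F2 -> 0
  row 7 [0111]: F1=1 F2=0 -> F1&~F2 -> 1
  row 8 [1000]: F1=1 F2=1 -> F1&~F2 -> 0
  row 9 [1001]: F1=1 F2=0 -> F1&~F2 -> 1
  row 10 [1010]: F1=1 F2=1 -> F1&~F2 -> 0
  row 11 [1011]: F1=1 F2=0 -> F1&~F2 -> 1
  row 12 [1100]: F1=1 F2=1 -> F1&~F2 -> 0
  row 13 [1101]: F1=1 F2=0 -> F1&~F2 -> 1
  row 14 [1110]: F1=1 F2=1 -> F1&~F2 -> 0
  row 15 [1111]: F1=1 F2=0 -> F1&~F2 -> 1
Full result column, 4 rows per line (u,v fixed per line; w,z runs 00..11 left to right):
  rows 0-3 [u,v=00]: 0101  = hex 5
  rows 4-7 [u,v=01]: 0101  = hex 5
  rows 8-11 [u,v=10]: 0101  = hex 5
  rows 12-15 [u,v=11]: 0101  = hex 5
Counterexample vector (row 0 .. row 15) = 0101010101010101
Output column grouped in 4s = 0101 0101 0101 0101 = 0x5555
Convert to decimal digit by digit (value = value*16 + digit):
  5 -> 5
  5*16 + 5 = 85
  85*16 + 5 = 1365
  1365*16 + 5 = 21845
Decimal = 21845

21845


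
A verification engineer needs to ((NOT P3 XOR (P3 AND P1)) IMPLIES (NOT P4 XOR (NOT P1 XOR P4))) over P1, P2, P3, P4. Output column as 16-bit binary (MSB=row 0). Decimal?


Formula: ((NOT P3 XOR (P3 AND P1)) IMPLIES (NOT P4 XOR (NOT P1 XOR P4))) over P1, P2, P3, P4 (16 rows)
Evaluate each row (bits = P1,P2,P3,P4, MSB first):
  row 0 [0000]: ((NOT 0 XOR (0 AND 0)) IMPLIES (NOT 0 XOR (NOT 0 XOR 0))) -> 0
  row 1 [0001]: ((NOT 0 XOR (0 AND 0)) IMPLIES (NOT 1 XOR (NOT 0 XOR 1))) -> 0
  row 2 [0010]: ((NOT 1 XOR (1 AND 0)) IMPLIES (NOT 0 XOR (NOT 0 XOR 0))) -> 1
  row 3 [0011]: ((NOT 1 XOR (1 AND 0)) IMPLIES (NOT 1 XOR (NOT 0 XOR 1))) -> 1
  row 4 [0100]: ((NOT 0 XOR (0 AND 0)) IMPLIES (NOT 0 XOR (NOT 0 XOR 0))) -> 0
  row 5 [0101]: ((NOT 0 XOR (0 AND 0)) IMPLIES (NOT 1 XOR (NOT 0 XOR 1))) -> 0
  row 6 [0110]: ((NOT 1 XOR (1 AND 0)) IMPLIES (NOT 0 XOR (NOT 0 XOR 0))) -> 1
  row 7 [0111]: ((NOT 1 XOR (1 AND 0)) IMPLIES (NOT 1 XOR (NOT 0 XOR 1))) -> 1
  row 8 [1000]: ((NOT 0 XOR (0 AND 1)) IMPLIES (NOT 0 XOR (NOT 1 XOR 0))) -> 1
  row 9 [1001]: ((NOT 0 XOR (0 AND 1)) IMPLIES (NOT 1 XOR (NOT 1 XOR 1))) -> 1
  row 10 [1010]: ((NOT 1 XOR (1 AND 1)) IMPLIES (NOT 0 XOR (NOT 1 XOR 0))) -> 1
  row 11 [1011]: ((NOT 1 XOR (1 AND 1)) IMPLIES (NOT 1 XOR (NOT 1 XOR 1))) -> 1
  row 12 [1100]: ((NOT 0 XOR (0 AND 1)) IMPLIES (NOT 0 XOR (NOT 1 XOR 0))) -> 1
  row 13 [1101]: ((NOT 0 XOR (0 AND 1)) IMPLIES (NOT 1 XOR (NOT 1 XOR 1))) -> 1
  row 14 [1110]: ((NOT 1 XOR (1 AND 1)) IMPLIES (NOT 0 XOR (NOT 1 XOR 0))) -> 1
  row 15 [1111]: ((NOT 1 XOR (1 AND 1)) IMPLIES (NOT 1 XOR (NOT 1 XOR 1))) -> 1
Full result column, 4 rows per line (P1,P2 fixed per line; P3,P4 runs 00..11 left to right):
  rows 0-3 [P1,P2=00]: 0011  = hex 3
  rows 4-7 [P1,P2=01]: 0011  = hex 3
  rows 8-11 [P1,P2=10]: 1111  = hex F
  rows 12-15 [P1,P2=11]: 1111  = hex F
Output column (row 0 .. row 15) = 0011001111111111
Output column grouped in 4s = 0011 0011 1111 1111 = 0x33FF
Convert to decimal digit by digit (value = value*16 + digit):
  3 -> 3
  3*16 + 3 = 51
  51*16 + 15 (F) = 831
  831*16 + 15 (F) = 13311
Decimal = 13311

13311


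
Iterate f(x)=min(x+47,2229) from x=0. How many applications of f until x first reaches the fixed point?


Step 1: x=0, cap=2229, increment=47
Step 2: x grows by 47 each step until capped at 2229; fixed point is x=2229
Step 3: iterations = ceil(2229/47) = 48

48


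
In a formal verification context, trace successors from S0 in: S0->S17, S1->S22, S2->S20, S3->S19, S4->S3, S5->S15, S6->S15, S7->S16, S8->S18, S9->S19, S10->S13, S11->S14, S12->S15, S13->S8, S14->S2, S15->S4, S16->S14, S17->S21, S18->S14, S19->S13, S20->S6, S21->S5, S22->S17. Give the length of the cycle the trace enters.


Trace from S0 until a state repeats:
  S0 -> S17 -> S21 -> S5 -> S15 -> S4 -> S3 -> S19 -> S13 -> S8 -> S18 -> S14 -> S2 -> S20 -> S6 -> S15
S15 first seen at step 4, revisited at step 15.
Cycle length = 15 - 4 = 11

11


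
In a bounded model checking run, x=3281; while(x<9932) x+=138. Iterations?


Step 1: x goes from 3281 toward 9932 by 138; the body runs while x<9932, so iterations = ceil((bound-start)/step)
Step 2: Distance=6651
Step 3: ceil(6651/138)=49

49


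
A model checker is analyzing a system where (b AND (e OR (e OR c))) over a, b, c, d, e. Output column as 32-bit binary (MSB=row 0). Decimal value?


Formula: (b AND (e OR (e OR c))) over a, b, c, d, e (32 rows)
Evaluate each row (bits = a,b,c,d,e, MSB first):
  row 0 [00000]: (0 AND (0 OR (0 OR 0))) -> 0
  row 1 [00001]: (0 AND (1 OR (1 OR 0))) -> 0
  row 2 [00010]: (0 AND (0 OR (0 OR 0))) -> 0
  row 3 [00011]: (0 AND (1 OR (1 OR 0))) -> 0
  row 4 [00100]: (0 AND (0 OR (0 OR 1))) -> 0
  row 5 [00101]: (0 AND (1 OR (1 OR 1))) -> 0
  row 6 [00110]: (0 AND (0 OR (0 OR 1))) -> 0
  row 7 [00111]: (0 AND (1 OR (1 OR 1))) -> 0
  row 8 [01000]: (1 AND (0 OR (0 OR 0))) -> 0
  row 9 [01001]: (1 AND (1 OR (1 OR 0))) -> 1
  row 10 [01010]: (1 AND (0 OR (0 OR 0))) -> 0
  row 11 [01011]: (1 AND (1 OR (1 OR 0))) -> 1
  row 12 [01100]: (1 AND (0 OR (0 OR 1))) -> 1
  row 13 [01101]: (1 AND (1 OR (1 OR 1))) -> 1
  row 14 [01110]: (1 AND (0 OR (0 OR 1))) -> 1
  row 15 [01111]: (1 AND (1 OR (1 OR 1))) -> 1
  row 16 [10000]: (0 AND (0 OR (0 OR 0))) -> 0
  row 17 [10001]: (0 AND (1 OR (1 OR 0))) -> 0
  row 18 [10010]: (0 AND (0 OR (0 OR 0))) -> 0
  row 19 [10011]: (0 AND (1 OR (1 OR 0))) -> 0
  row 20 [10100]: (0 AND (0 OR (0 OR 1))) -> 0
  row 21 [10101]: (0 AND (1 OR (1 OR 1))) -> 0
  row 22 [10110]: (0 AND (0 OR (0 OR 1))) -> 0
  row 23 [10111]: (0 AND (1 OR (1 OR 1))) -> 0
  row 24 [11000]: (1 AND (0 OR (0 OR 0))) -> 0
  row 25 [11001]: (1 AND (1 OR (1 OR 0))) -> 1
  row 26 [11010]: (1 AND (0 OR (0 OR 0))) -> 0
  row 27 [11011]: (1 AND (1 OR (1 OR 0))) -> 1
  row 28 [11100]: (1 AND (0 OR (0 OR 1))) -> 1
  row 29 [11101]: (1 AND (1 OR (1 OR 1))) -> 1
  row 30 [11110]: (1 AND (0 OR (0 OR 1))) -> 1
  row 31 [11111]: (1 AND (1 OR (1 OR 1))) -> 1
Full result column, 4 rows per line (a,b,c fixed per line; d,e runs 00..11 left to right):
  rows 0-3 [a,b,c=000]: 0000  = hex 0
  rows 4-7 [a,b,c=001]: 0000  = hex 0
  rows 8-11 [a,b,c=010]: 0101  = hex 5
  rows 12-15 [a,b,c=011]: 1111  = hex F
  rows 16-19 [a,b,c=100]: 0000  = hex 0
  rows 20-23 [a,b,c=101]: 0000  = hex 0
  rows 24-27 [a,b,c=110]: 0101  = hex 5
  rows 28-31 [a,b,c=111]: 1111  = hex F
Output column (row 0 .. row 31) = 00000000010111110000000001011111
Output column grouped in 4s = 0000 0000 0101 1111 0000 0000 0101 1111 = 0x005F005F
Convert to decimal digit by digit (value = value*16 + digit):
  0 -> 0
  0*16 + 0 = 0
  0*16 + 5 = 5
  5*16 + 15 (F) = 95
  95*16 + 0 = 1520
  1520*16 + 0 = 24320
  24320*16 + 5 = 389125
  389125*16 + 15 (F) = 6226015
Decimal = 6226015

6226015


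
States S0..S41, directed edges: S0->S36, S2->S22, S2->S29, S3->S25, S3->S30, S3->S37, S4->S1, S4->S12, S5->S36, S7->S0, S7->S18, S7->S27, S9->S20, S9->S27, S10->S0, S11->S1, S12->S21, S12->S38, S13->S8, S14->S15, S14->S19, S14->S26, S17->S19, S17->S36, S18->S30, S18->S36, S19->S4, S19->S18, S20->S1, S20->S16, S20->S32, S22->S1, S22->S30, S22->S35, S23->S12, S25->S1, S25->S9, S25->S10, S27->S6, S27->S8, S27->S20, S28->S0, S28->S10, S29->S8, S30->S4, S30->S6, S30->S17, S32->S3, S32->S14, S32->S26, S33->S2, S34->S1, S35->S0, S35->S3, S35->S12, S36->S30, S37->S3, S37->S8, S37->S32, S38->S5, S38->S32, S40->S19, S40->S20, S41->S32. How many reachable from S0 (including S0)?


BFS from S0:
  layer 0: {S0}
  layer 1: {S36}
  layer 2: {S30}
  layer 3: {S4, S6, S17}
  layer 4: {S1, S12, S19}
  layer 5: {S18, S21, S38}
  layer 6: {S5, S32}
  layer 7: {S3, S14, S26}
  layer 8: {S15, S25, S37}
  layer 9: {S8, S9, S10}
  layer 10: {S20, S27}
  layer 11: {S16}
Reachable set: {S0, S1, S3, S4, S5, S6, S8, S9, S10, S12, S14, S15, S16, S17, S18, S19, S20, S21, S25, S26, S27, S30, S32, S36, S37, S38}
Count = 26

26


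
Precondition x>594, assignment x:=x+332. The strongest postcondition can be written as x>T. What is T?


Formula: sp(P, x:=E) = exists old_x. (x = E[old_x/x]) AND P[old_x/x] (old_x is the value of x before the assignment; eliminate old_x by solving x = E[old_x/x] for old_x)
Step 1: Precondition P: x>594, i.e. old_x > 594
Step 2: Assignment gives x = old_x + 332, so old_x = x - 332
Step 3: Substitute into P: x - 332 > 594
Step 4: Simplify: x > 594+332 = 926

926


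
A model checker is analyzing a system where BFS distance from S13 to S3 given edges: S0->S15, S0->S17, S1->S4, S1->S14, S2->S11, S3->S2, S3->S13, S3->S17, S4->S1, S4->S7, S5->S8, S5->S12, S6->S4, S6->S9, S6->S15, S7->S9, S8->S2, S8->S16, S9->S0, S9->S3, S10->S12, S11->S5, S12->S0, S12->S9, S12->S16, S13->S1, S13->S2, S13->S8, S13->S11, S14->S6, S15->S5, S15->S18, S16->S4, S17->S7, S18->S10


BFS layer-by-layer from S13:
  dist 0: {S13}
  dist 1: {S1, S2, S8, S11}
  dist 2: {S4, S5, S14, S16}
  dist 3: {S6, S7, S12}
  dist 4: {S0, S9, S15}
  dist 5: {S3, S17, S18}
  -> S3 reached at distance 5
Shortest path length = 5

5


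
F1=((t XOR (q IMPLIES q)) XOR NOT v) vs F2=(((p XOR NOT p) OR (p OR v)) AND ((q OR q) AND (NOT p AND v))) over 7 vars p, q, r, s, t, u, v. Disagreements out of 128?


F1 = ((t XOR (q IMPLIES q)) XOR NOT v)
F2 = (((p XOR NOT p) OR (p OR v)) AND ((q OR q) AND (NOT p AND v)))
Evaluate both on each of 128 rows (bits = p,q,r,s,t,u,v):
  row 0 [0000000]: F1=0 F2=0 -> 0
  row 1 [0000001]: F1=1 F2=0 (differ) -> 1
  row 2 [0000010]: F1=0 F2=0 -> 0
  row 3 [0000011]: F1=1 F2=0 (differ) -> 1
  row 4 [0000100]: F1=1 F2=0 (differ) -> 1
  (every remaining row is evaluated the same way; all 128 results are listed next)
Full result column, 8 rows per line (p,q,r,s fixed per line; t,u,v runs 000..111 left to right):
  rows 0-7 [p,q,r,s=0000]: 01011010  (ones: 4)
  rows 8-15 [p,q,r,s=0001]: 01011010  (ones: 4)
  rows 16-23 [p,q,r,s=0010]: 01011010  (ones: 4)
  rows 24-31 [p,q,r,s=0011]: 01011010  (ones: 4)
  rows 32-39 [p,q,r,s=0100]: 00001111  (ones: 4)
  rows 40-47 [p,q,r,s=0101]: 00001111  (ones: 4)
  rows 48-55 [p,q,r,s=0110]: 00001111  (ones: 4)
  rows 56-63 [p,q,r,s=0111]: 00001111  (ones: 4)
  rows 64-71 [p,q,r,s=1000]: 01011010  (ones: 4)
  rows 72-79 [p,q,r,s=1001]: 01011010  (ones: 4)
  rows 80-87 [p,q,r,s=1010]: 01011010  (ones: 4)
  rows 88-95 [p,q,r,s=1011]: 01011010  (ones: 4)
  rows 96-103 [p,q,r,s=1100]: 01011010  (ones: 4)
  rows 104-111 [p,q,r,s=1101]: 01011010  (ones: 4)
  rows 112-119 [p,q,r,s=1110]: 01011010  (ones: 4)
  rows 120-127 [p,q,r,s=1111]: 01011010  (ones: 4)
Disagreements = 4+4+4+4+4+4+4+4+4+4+4+4+4+4+4+4 = 64

64


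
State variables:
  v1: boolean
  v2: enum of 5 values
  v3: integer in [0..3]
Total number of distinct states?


State space = product of domain sizes of all variables.
Domain sizes:
  v1 (boolean): 2
  v2 (enum of 5 values): 5
  v3 (integer in [0..3]): 4
Product = 2 * 5 * 4 = 40

40


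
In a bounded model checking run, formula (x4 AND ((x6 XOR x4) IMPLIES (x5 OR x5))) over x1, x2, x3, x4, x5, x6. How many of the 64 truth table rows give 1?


Formula: (x4 AND ((x6 XOR x4) IMPLIES (x5 OR x5))) over 6 vars (64 rows)
Evaluate each row (x1, x2, x3, x4, x5, x6 as bits, MSB first):
  row 0 [000000]: (0 AND ((0 XOR 0) IMPLIES (0 OR 0))) -> 0
  row 1 [000001]: (0 AND ((1 XOR 0) IMPLIES (0 OR 0))) -> 0
  row 2 [000010]: (0 AND ((0 XOR 0) IMPLIES (1 OR 1))) -> 0
  row 3 [000011]: (0 AND ((1 XOR 0) IMPLIES (1 OR 1))) -> 0
  row 4 [000100]: (1 AND ((0 XOR 1) IMPLIES (0 OR 0))) -> 0
  (every remaining row is evaluated the same way; all 64 results are listed next)
Full result column, 8 rows per line (x1,x2,x3 fixed per line; x4,x5,x6 runs 000..111 left to right):
  rows 0-7 [x1,x2,x3=000]: 00000111  (ones: 3)
  rows 8-15 [x1,x2,x3=001]: 00000111  (ones: 3)
  rows 16-23 [x1,x2,x3=010]: 00000111  (ones: 3)
  rows 24-31 [x1,x2,x3=011]: 00000111  (ones: 3)
  rows 32-39 [x1,x2,x3=100]: 00000111  (ones: 3)
  rows 40-47 [x1,x2,x3=101]: 00000111  (ones: 3)
  rows 48-55 [x1,x2,x3=110]: 00000111  (ones: 3)
  rows 56-63 [x1,x2,x3=111]: 00000111  (ones: 3)
Count of 1-rows = 3+3+3+3+3+3+3+3 = 24

24


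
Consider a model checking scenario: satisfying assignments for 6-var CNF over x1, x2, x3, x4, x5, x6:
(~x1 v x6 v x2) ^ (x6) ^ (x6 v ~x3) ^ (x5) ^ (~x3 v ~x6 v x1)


CNF with 5 clauses over 6 vars (64 assignments).
An assignment satisfies CNF iff every clause has >=1 true literal.
Check each row (bits = x1,x2,x3,x4,x5,x6; clause T/F shown):
  row 0 [000000]: clauses=TFTFT -> 0
  row 1 [000001]: clauses=TTTFT -> 0
  row 2 [000010]: clauses=TFTTT -> 0
  row 3 [000011]: clauses=TTTTT -> 1
  row 4 [000100]: clauses=TFTFT -> 0
  (every remaining row is evaluated the same way; all 64 results are listed next)
Full result column, 8 rows per line (x1,x2,x3 fixed per line; x4,x5,x6 runs 000..111 left to right):
  rows 0-7 [x1,x2,x3=000]: 00010001  (ones: 2)
  rows 8-15 [x1,x2,x3=001]: 00000000  (ones: 0)
  rows 16-23 [x1,x2,x3=010]: 00010001  (ones: 2)
  rows 24-31 [x1,x2,x3=011]: 00000000  (ones: 0)
  rows 32-39 [x1,x2,x3=100]: 00010001  (ones: 2)
  rows 40-47 [x1,x2,x3=101]: 00010001  (ones: 2)
  rows 48-55 [x1,x2,x3=110]: 00010001  (ones: 2)
  rows 56-63 [x1,x2,x3=111]: 00010001  (ones: 2)
Satisfying assignments = 2+0+2+0+2+2+2+2 = 12

12


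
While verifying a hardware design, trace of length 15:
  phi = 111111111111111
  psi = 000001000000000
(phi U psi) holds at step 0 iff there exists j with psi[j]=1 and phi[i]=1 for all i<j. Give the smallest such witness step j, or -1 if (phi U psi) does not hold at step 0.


(phi U psi) at 0: need smallest j with psi[j]=1 and phi[i]=1 for all i in [0,j).
Scan from step 0:
  step 0: phi=1, psi=0 -> continue
  step 1: phi=1, psi=0 -> continue
  step 2: phi=1, psi=0 -> continue
  step 3: phi=1, psi=0 -> continue
  step 5: psi=1 and phi held for [0,5) -> witness found
Witness step = 5

5


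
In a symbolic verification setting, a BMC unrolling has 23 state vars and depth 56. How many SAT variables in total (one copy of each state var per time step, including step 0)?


BMC unrolls to depth k, creating one copy of each state var for steps 0..k.
Step count = 56 + 1 = 57 (steps 0 through 56)
Vars per step = 23
Total = 23 * 57 = 1311

1311


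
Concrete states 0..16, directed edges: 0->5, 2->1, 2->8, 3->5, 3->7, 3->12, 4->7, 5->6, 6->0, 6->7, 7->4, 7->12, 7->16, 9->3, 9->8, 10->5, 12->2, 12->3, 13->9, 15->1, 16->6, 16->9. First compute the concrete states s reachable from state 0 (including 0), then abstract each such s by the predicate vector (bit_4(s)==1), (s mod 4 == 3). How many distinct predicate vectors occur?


BFS from 0:
Concrete reachable: {0, 1, 2, 3, 4, 5, 6, 7, 8, 9, 12, 16}
Abstract via predicates (bit_4(s)==1), (s mod 4 == 3):
  (0,0) <- {0, 1, 2, 4, 5, 6, 8, 9, 12}
  (0,1) <- {3, 7}
  (1,0) <- {16}
Distinct abstract states = 3

3


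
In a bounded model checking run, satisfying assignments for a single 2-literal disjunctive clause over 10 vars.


Step 1: Total=2^10=1024
Step 2: Unsat when all 2 false: 2^8=256
Step 3: Sat=1024-256=768

768


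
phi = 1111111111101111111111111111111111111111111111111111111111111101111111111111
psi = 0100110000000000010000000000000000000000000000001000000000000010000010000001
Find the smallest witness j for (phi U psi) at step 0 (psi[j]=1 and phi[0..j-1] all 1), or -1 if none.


(phi U psi) at 0: need smallest j with psi[j]=1 and phi[i]=1 for all i in [0,j).
Scan from step 0:
  step 0: phi=1, psi=0 -> continue
  step 1: psi=1 and phi held for [0,1) -> witness found
Witness step = 1

1


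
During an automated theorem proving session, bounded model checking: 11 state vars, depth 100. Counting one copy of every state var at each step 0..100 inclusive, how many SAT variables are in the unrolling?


BMC unrolls to depth k, creating one copy of each state var for steps 0..k.
Step count = 100 + 1 = 101 (steps 0 through 100)
Vars per step = 11
Total = 11 * 101 = 1111

1111


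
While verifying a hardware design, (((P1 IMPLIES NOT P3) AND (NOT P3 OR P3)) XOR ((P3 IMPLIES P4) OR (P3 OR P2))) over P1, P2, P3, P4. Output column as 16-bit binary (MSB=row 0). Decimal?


Formula: (((P1 IMPLIES NOT P3) AND (NOT P3 OR P3)) XOR ((P3 IMPLIES P4) OR (P3 OR P2))) over P1, P2, P3, P4 (16 rows)
Evaluate each row (bits = P1,P2,P3,P4, MSB first):
  row 0 [0000]: (((0 IMPLIES NOT 0) AND (NOT 0 OR 0)) XOR ((0 IMPLIES 0) OR (0 OR 0))) -> 0
  row 1 [0001]: (((0 IMPLIES NOT 0) AND (NOT 0 OR 0)) XOR ((0 IMPLIES 1) OR (0 OR 0))) -> 0
  row 2 [0010]: (((0 IMPLIES NOT 1) AND (NOT 1 OR 1)) XOR ((1 IMPLIES 0) OR (1 OR 0))) -> 0
  row 3 [0011]: (((0 IMPLIES NOT 1) AND (NOT 1 OR 1)) XOR ((1 IMPLIES 1) OR (1 OR 0))) -> 0
  row 4 [0100]: (((0 IMPLIES NOT 0) AND (NOT 0 OR 0)) XOR ((0 IMPLIES 0) OR (0 OR 1))) -> 0
  row 5 [0101]: (((0 IMPLIES NOT 0) AND (NOT 0 OR 0)) XOR ((0 IMPLIES 1) OR (0 OR 1))) -> 0
  row 6 [0110]: (((0 IMPLIES NOT 1) AND (NOT 1 OR 1)) XOR ((1 IMPLIES 0) OR (1 OR 1))) -> 0
  row 7 [0111]: (((0 IMPLIES NOT 1) AND (NOT 1 OR 1)) XOR ((1 IMPLIES 1) OR (1 OR 1))) -> 0
  row 8 [1000]: (((1 IMPLIES NOT 0) AND (NOT 0 OR 0)) XOR ((0 IMPLIES 0) OR (0 OR 0))) -> 0
  row 9 [1001]: (((1 IMPLIES NOT 0) AND (NOT 0 OR 0)) XOR ((0 IMPLIES 1) OR (0 OR 0))) -> 0
  row 10 [1010]: (((1 IMPLIES NOT 1) AND (NOT 1 OR 1)) XOR ((1 IMPLIES 0) OR (1 OR 0))) -> 1
  row 11 [1011]: (((1 IMPLIES NOT 1) AND (NOT 1 OR 1)) XOR ((1 IMPLIES 1) OR (1 OR 0))) -> 1
  row 12 [1100]: (((1 IMPLIES NOT 0) AND (NOT 0 OR 0)) XOR ((0 IMPLIES 0) OR (0 OR 1))) -> 0
  row 13 [1101]: (((1 IMPLIES NOT 0) AND (NOT 0 OR 0)) XOR ((0 IMPLIES 1) OR (0 OR 1))) -> 0
  row 14 [1110]: (((1 IMPLIES NOT 1) AND (NOT 1 OR 1)) XOR ((1 IMPLIES 0) OR (1 OR 1))) -> 1
  row 15 [1111]: (((1 IMPLIES NOT 1) AND (NOT 1 OR 1)) XOR ((1 IMPLIES 1) OR (1 OR 1))) -> 1
Full result column, 4 rows per line (P1,P2 fixed per line; P3,P4 runs 00..11 left to right):
  rows 0-3 [P1,P2=00]: 0000  = hex 0
  rows 4-7 [P1,P2=01]: 0000  = hex 0
  rows 8-11 [P1,P2=10]: 0011  = hex 3
  rows 12-15 [P1,P2=11]: 0011  = hex 3
Output column (row 0 .. row 15) = 0000000000110011
Output column grouped in 4s = 0000 0000 0011 0011 = 0x0033
Convert to decimal digit by digit (value = value*16 + digit):
  0 -> 0
  0*16 + 0 = 0
  0*16 + 3 = 3
  3*16 + 3 = 51
Decimal = 51

51


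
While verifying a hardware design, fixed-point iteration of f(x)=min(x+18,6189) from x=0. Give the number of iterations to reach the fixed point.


Step 1: x=0, cap=6189, increment=18
Step 2: x grows by 18 each step until capped at 6189; fixed point is x=6189
Step 3: iterations = ceil(6189/18) = 344

344


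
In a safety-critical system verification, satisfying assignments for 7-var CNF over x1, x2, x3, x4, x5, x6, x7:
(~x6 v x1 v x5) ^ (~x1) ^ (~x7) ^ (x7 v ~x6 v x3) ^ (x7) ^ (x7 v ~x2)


CNF with 6 clauses over 7 vars (128 assignments).
An assignment satisfies CNF iff every clause has >=1 true literal.
Check each row (bits = x1,x2,x3,x4,x5,x6,x7; clause T/F shown):
  row 0 [0000000]: clauses=TTTTFT -> 0
  row 1 [0000001]: clauses=TTFTTT -> 0
  row 2 [0000010]: clauses=FTTFFT -> 0
  row 3 [0000011]: clauses=FTFTTT -> 0
  row 4 [0000100]: clauses=TTTTFT -> 0
  (every remaining row is evaluated the same way; all 128 results are listed next)
Full result column, 8 rows per line (x1,x2,x3,x4 fixed per line; x5,x6,x7 runs 000..111 left to right):
  rows 0-7 [x1,x2,x3,x4=0000]: 00000000  (ones: 0)
  rows 8-15 [x1,x2,x3,x4=0001]: 00000000  (ones: 0)
  rows 16-23 [x1,x2,x3,x4=0010]: 00000000  (ones: 0)
  rows 24-31 [x1,x2,x3,x4=0011]: 00000000  (ones: 0)
  rows 32-39 [x1,x2,x3,x4=0100]: 00000000  (ones: 0)
  rows 40-47 [x1,x2,x3,x4=0101]: 00000000  (ones: 0)
  rows 48-55 [x1,x2,x3,x4=0110]: 00000000  (ones: 0)
  rows 56-63 [x1,x2,x3,x4=0111]: 00000000  (ones: 0)
  rows 64-71 [x1,x2,x3,x4=1000]: 00000000  (ones: 0)
  rows 72-79 [x1,x2,x3,x4=1001]: 00000000  (ones: 0)
  rows 80-87 [x1,x2,x3,x4=1010]: 00000000  (ones: 0)
  rows 88-95 [x1,x2,x3,x4=1011]: 00000000  (ones: 0)
  rows 96-103 [x1,x2,x3,x4=1100]: 00000000  (ones: 0)
  rows 104-111 [x1,x2,x3,x4=1101]: 00000000  (ones: 0)
  rows 112-119 [x1,x2,x3,x4=1110]: 00000000  (ones: 0)
  rows 120-127 [x1,x2,x3,x4=1111]: 00000000  (ones: 0)
Satisfying assignments = 0+0+0+0+0+0+0+0+0+0+0+0+0+0+0+0 = 0

0


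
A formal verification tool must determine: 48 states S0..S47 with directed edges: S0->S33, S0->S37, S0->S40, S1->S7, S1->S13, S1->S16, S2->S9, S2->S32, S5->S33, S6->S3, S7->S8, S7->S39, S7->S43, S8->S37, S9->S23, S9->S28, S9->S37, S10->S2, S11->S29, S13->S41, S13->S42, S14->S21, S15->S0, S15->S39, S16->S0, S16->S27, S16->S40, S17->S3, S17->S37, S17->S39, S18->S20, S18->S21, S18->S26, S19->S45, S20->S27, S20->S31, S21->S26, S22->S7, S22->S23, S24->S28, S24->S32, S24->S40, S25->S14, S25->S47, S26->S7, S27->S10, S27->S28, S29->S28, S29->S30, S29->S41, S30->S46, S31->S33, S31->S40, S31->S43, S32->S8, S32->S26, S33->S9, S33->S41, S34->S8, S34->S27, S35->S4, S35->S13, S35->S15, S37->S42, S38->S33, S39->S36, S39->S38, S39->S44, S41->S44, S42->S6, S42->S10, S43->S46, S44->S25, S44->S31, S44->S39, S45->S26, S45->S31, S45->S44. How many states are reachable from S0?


BFS from S0:
  layer 0: {S0}
  layer 1: {S33, S37, S40}
  layer 2: {S9, S41, S42}
  layer 3: {S6, S10, S23, S28, S44}
  layer 4: {S2, S3, S25, S31, S39}
  layer 5: {S14, S32, S36, S38, S43, S47}
  layer 6: {S8, S21, S26, S46}
  layer 7: {S7}
Reachable set: {S0, S2, S3, S6, S7, S8, S9, S10, S14, S21, S23, S25, S26, S28, S31, S32, S33, S36, S37, S38, S39, S40, S41, S42, S43, S44, S46, S47}
Count = 28

28


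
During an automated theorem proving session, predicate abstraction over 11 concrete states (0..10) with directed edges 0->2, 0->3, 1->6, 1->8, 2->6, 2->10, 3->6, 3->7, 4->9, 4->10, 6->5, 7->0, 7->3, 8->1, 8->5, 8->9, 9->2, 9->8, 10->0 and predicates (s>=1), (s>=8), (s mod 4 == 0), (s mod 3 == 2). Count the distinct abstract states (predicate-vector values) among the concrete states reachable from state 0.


BFS from 0:
Concrete reachable: {0, 2, 3, 5, 6, 7, 10}
Abstract via predicates (s>=1), (s>=8), (s mod 4 == 0), (s mod 3 == 2):
  (0,0,1,0) <- {0}
  (1,0,0,0) <- {3, 6, 7}
  (1,0,0,1) <- {2, 5}
  (1,1,0,0) <- {10}
Distinct abstract states = 4

4


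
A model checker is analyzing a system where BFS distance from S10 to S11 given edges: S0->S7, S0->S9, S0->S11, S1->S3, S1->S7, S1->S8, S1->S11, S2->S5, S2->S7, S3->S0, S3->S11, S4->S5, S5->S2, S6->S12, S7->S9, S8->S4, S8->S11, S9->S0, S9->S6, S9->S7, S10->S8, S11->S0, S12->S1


BFS layer-by-layer from S10:
  dist 0: {S10}
  dist 1: {S8}
  dist 2: {S4, S11}
  -> S11 reached at distance 2
Shortest path length = 2

2


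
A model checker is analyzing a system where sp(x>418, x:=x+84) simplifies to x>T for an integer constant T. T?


Formula: sp(P, x:=E) = exists old_x. (x = E[old_x/x]) AND P[old_x/x] (old_x is the value of x before the assignment; eliminate old_x by solving x = E[old_x/x] for old_x)
Step 1: Precondition P: x>418, i.e. old_x > 418
Step 2: Assignment gives x = old_x + 84, so old_x = x - 84
Step 3: Substitute into P: x - 84 > 418
Step 4: Simplify: x > 418+84 = 502

502


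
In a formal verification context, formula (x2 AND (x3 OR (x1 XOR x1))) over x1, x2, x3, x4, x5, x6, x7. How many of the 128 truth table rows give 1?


Formula: (x2 AND (x3 OR (x1 XOR x1))) over 7 vars (128 rows)
Evaluate each row (x1, x2, x3, x4, x5, x6, x7 as bits, MSB first):
  row 0 [0000000]: (0 AND (0 OR (0 XOR 0))) -> 0
  row 1 [0000001]: (0 AND (0 OR (0 XOR 0))) -> 0
  row 2 [0000010]: (0 AND (0 OR (0 XOR 0))) -> 0
  row 3 [0000011]: (0 AND (0 OR (0 XOR 0))) -> 0
  row 4 [0000100]: (0 AND (0 OR (0 XOR 0))) -> 0
  (every remaining row is evaluated the same way; all 128 results are listed next)
Full result column, 8 rows per line (x1,x2,x3,x4 fixed per line; x5,x6,x7 runs 000..111 left to right):
  rows 0-7 [x1,x2,x3,x4=0000]: 00000000  (ones: 0)
  rows 8-15 [x1,x2,x3,x4=0001]: 00000000  (ones: 0)
  rows 16-23 [x1,x2,x3,x4=0010]: 00000000  (ones: 0)
  rows 24-31 [x1,x2,x3,x4=0011]: 00000000  (ones: 0)
  rows 32-39 [x1,x2,x3,x4=0100]: 00000000  (ones: 0)
  rows 40-47 [x1,x2,x3,x4=0101]: 00000000  (ones: 0)
  rows 48-55 [x1,x2,x3,x4=0110]: 11111111  (ones: 8)
  rows 56-63 [x1,x2,x3,x4=0111]: 11111111  (ones: 8)
  rows 64-71 [x1,x2,x3,x4=1000]: 00000000  (ones: 0)
  rows 72-79 [x1,x2,x3,x4=1001]: 00000000  (ones: 0)
  rows 80-87 [x1,x2,x3,x4=1010]: 00000000  (ones: 0)
  rows 88-95 [x1,x2,x3,x4=1011]: 00000000  (ones: 0)
  rows 96-103 [x1,x2,x3,x4=1100]: 00000000  (ones: 0)
  rows 104-111 [x1,x2,x3,x4=1101]: 00000000  (ones: 0)
  rows 112-119 [x1,x2,x3,x4=1110]: 11111111  (ones: 8)
  rows 120-127 [x1,x2,x3,x4=1111]: 11111111  (ones: 8)
Count of 1-rows = 0+0+0+0+0+0+8+8+0+0+0+0+0+0+8+8 = 32

32


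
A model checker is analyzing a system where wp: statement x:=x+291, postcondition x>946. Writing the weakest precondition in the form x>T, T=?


Formula: wp(x:=E, P) = P[E/x] (substitute E for x in postcondition)
Step 1: Postcondition: x>946
Step 2: Substitute x+291 for x: x+291>946
Step 3: Solve for x: x > 946-291 = 655

655


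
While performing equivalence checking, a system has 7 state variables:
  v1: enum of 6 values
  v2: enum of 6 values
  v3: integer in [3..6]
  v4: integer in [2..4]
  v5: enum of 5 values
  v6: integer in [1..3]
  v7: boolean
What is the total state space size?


State space = product of domain sizes of all variables.
Domain sizes:
  v1 (enum of 6 values): 6
  v2 (enum of 6 values): 6
  v3 (integer in [3..6]): 4
  v4 (integer in [2..4]): 3
  v5 (enum of 5 values): 5
  v6 (integer in [1..3]): 3
  v7 (boolean): 2
Product = 6 * 6 * 4 * 3 * 5 * 3 * 2 = 12960

12960


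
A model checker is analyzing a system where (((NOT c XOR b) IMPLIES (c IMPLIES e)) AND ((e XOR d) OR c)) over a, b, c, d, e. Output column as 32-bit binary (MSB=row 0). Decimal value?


Formula: (((NOT c XOR b) IMPLIES (c IMPLIES e)) AND ((e XOR d) OR c)) over a, b, c, d, e (32 rows)
Evaluate each row (bits = a,b,c,d,e, MSB first):
  row 0 [00000]: (((NOT 0 XOR 0) IMPLIES (0 IMPLIES 0)) AND ((0 XOR 0) OR 0)) -> 0
  row 1 [00001]: (((NOT 0 XOR 0) IMPLIES (0 IMPLIES 1)) AND ((1 XOR 0) OR 0)) -> 1
  row 2 [00010]: (((NOT 0 XOR 0) IMPLIES (0 IMPLIES 0)) AND ((0 XOR 1) OR 0)) -> 1
  row 3 [00011]: (((NOT 0 XOR 0) IMPLIES (0 IMPLIES 1)) AND ((1 XOR 1) OR 0)) -> 0
  row 4 [00100]: (((NOT 1 XOR 0) IMPLIES (1 IMPLIES 0)) AND ((0 XOR 0) OR 1)) -> 1
  row 5 [00101]: (((NOT 1 XOR 0) IMPLIES (1 IMPLIES 1)) AND ((1 XOR 0) OR 1)) -> 1
  row 6 [00110]: (((NOT 1 XOR 0) IMPLIES (1 IMPLIES 0)) AND ((0 XOR 1) OR 1)) -> 1
  row 7 [00111]: (((NOT 1 XOR 0) IMPLIES (1 IMPLIES 1)) AND ((1 XOR 1) OR 1)) -> 1
  row 8 [01000]: (((NOT 0 XOR 1) IMPLIES (0 IMPLIES 0)) AND ((0 XOR 0) OR 0)) -> 0
  row 9 [01001]: (((NOT 0 XOR 1) IMPLIES (0 IMPLIES 1)) AND ((1 XOR 0) OR 0)) -> 1
  row 10 [01010]: (((NOT 0 XOR 1) IMPLIES (0 IMPLIES 0)) AND ((0 XOR 1) OR 0)) -> 1
  row 11 [01011]: (((NOT 0 XOR 1) IMPLIES (0 IMPLIES 1)) AND ((1 XOR 1) OR 0)) -> 0
  row 12 [01100]: (((NOT 1 XOR 1) IMPLIES (1 IMPLIES 0)) AND ((0 XOR 0) OR 1)) -> 0
  row 13 [01101]: (((NOT 1 XOR 1) IMPLIES (1 IMPLIES 1)) AND ((1 XOR 0) OR 1)) -> 1
  row 14 [01110]: (((NOT 1 XOR 1) IMPLIES (1 IMPLIES 0)) AND ((0 XOR 1) OR 1)) -> 0
  row 15 [01111]: (((NOT 1 XOR 1) IMPLIES (1 IMPLIES 1)) AND ((1 XOR 1) OR 1)) -> 1
  row 16 [10000]: (((NOT 0 XOR 0) IMPLIES (0 IMPLIES 0)) AND ((0 XOR 0) OR 0)) -> 0
  row 17 [10001]: (((NOT 0 XOR 0) IMPLIES (0 IMPLIES 1)) AND ((1 XOR 0) OR 0)) -> 1
  row 18 [10010]: (((NOT 0 XOR 0) IMPLIES (0 IMPLIES 0)) AND ((0 XOR 1) OR 0)) -> 1
  row 19 [10011]: (((NOT 0 XOR 0) IMPLIES (0 IMPLIES 1)) AND ((1 XOR 1) OR 0)) -> 0
  row 20 [10100]: (((NOT 1 XOR 0) IMPLIES (1 IMPLIES 0)) AND ((0 XOR 0) OR 1)) -> 1
  row 21 [10101]: (((NOT 1 XOR 0) IMPLIES (1 IMPLIES 1)) AND ((1 XOR 0) OR 1)) -> 1
  row 22 [10110]: (((NOT 1 XOR 0) IMPLIES (1 IMPLIES 0)) AND ((0 XOR 1) OR 1)) -> 1
  row 23 [10111]: (((NOT 1 XOR 0) IMPLIES (1 IMPLIES 1)) AND ((1 XOR 1) OR 1)) -> 1
  row 24 [11000]: (((NOT 0 XOR 1) IMPLIES (0 IMPLIES 0)) AND ((0 XOR 0) OR 0)) -> 0
  row 25 [11001]: (((NOT 0 XOR 1) IMPLIES (0 IMPLIES 1)) AND ((1 XOR 0) OR 0)) -> 1
  row 26 [11010]: (((NOT 0 XOR 1) IMPLIES (0 IMPLIES 0)) AND ((0 XOR 1) OR 0)) -> 1
  row 27 [11011]: (((NOT 0 XOR 1) IMPLIES (0 IMPLIES 1)) AND ((1 XOR 1) OR 0)) -> 0
  row 28 [11100]: (((NOT 1 XOR 1) IMPLIES (1 IMPLIES 0)) AND ((0 XOR 0) OR 1)) -> 0
  row 29 [11101]: (((NOT 1 XOR 1) IMPLIES (1 IMPLIES 1)) AND ((1 XOR 0) OR 1)) -> 1
  row 30 [11110]: (((NOT 1 XOR 1) IMPLIES (1 IMPLIES 0)) AND ((0 XOR 1) OR 1)) -> 0
  row 31 [11111]: (((NOT 1 XOR 1) IMPLIES (1 IMPLIES 1)) AND ((1 XOR 1) OR 1)) -> 1
Full result column, 4 rows per line (a,b,c fixed per line; d,e runs 00..11 left to right):
  rows 0-3 [a,b,c=000]: 0110  = hex 6
  rows 4-7 [a,b,c=001]: 1111  = hex F
  rows 8-11 [a,b,c=010]: 0110  = hex 6
  rows 12-15 [a,b,c=011]: 0101  = hex 5
  rows 16-19 [a,b,c=100]: 0110  = hex 6
  rows 20-23 [a,b,c=101]: 1111  = hex F
  rows 24-27 [a,b,c=110]: 0110  = hex 6
  rows 28-31 [a,b,c=111]: 0101  = hex 5
Output column (row 0 .. row 31) = 01101111011001010110111101100101
Output column grouped in 4s = 0110 1111 0110 0101 0110 1111 0110 0101 = 0x6F656F65
Convert to decimal digit by digit (value = value*16 + digit):
  6 -> 6
  6*16 + 15 (F) = 111
  111*16 + 6 = 1782
  1782*16 + 5 = 28517
  28517*16 + 6 = 456278
  456278*16 + 15 (F) = 7300463
  7300463*16 + 6 = 116807414
  116807414*16 + 5 = 1868918629
Decimal = 1868918629

1868918629


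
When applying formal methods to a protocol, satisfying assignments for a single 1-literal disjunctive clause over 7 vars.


Step 1: Total=2^7=128
Step 2: Unsat when all 1 false: 2^6=64
Step 3: Sat=128-64=64

64


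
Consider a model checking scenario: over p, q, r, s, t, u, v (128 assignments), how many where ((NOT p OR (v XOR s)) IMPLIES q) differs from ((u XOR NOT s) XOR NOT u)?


F1 = ((NOT p OR (v XOR s)) IMPLIES q)
F2 = ((u XOR NOT s) XOR NOT u)
Evaluate both on each of 128 rows (bits = p,q,r,s,t,u,v):
  row 0 [0000000]: F1=0 F2=0 -> 0
  row 1 [0000001]: F1=0 F2=0 -> 0
  row 2 [0000010]: F1=0 F2=0 -> 0
  row 3 [0000011]: F1=0 F2=0 -> 0
  row 4 [0000100]: F1=0 F2=0 -> 0
  (every remaining row is evaluated the same way; all 128 results are listed next)
Full result column, 8 rows per line (p,q,r,s fixed per line; t,u,v runs 000..111 left to right):
  rows 0-7 [p,q,r,s=0000]: 00000000  (ones: 0)
  rows 8-15 [p,q,r,s=0001]: 11111111  (ones: 8)
  rows 16-23 [p,q,r,s=0010]: 00000000  (ones: 0)
  rows 24-31 [p,q,r,s=0011]: 11111111  (ones: 8)
  rows 32-39 [p,q,r,s=0100]: 11111111  (ones: 8)
  rows 40-47 [p,q,r,s=0101]: 00000000  (ones: 0)
  rows 48-55 [p,q,r,s=0110]: 11111111  (ones: 8)
  rows 56-63 [p,q,r,s=0111]: 00000000  (ones: 0)
  rows 64-71 [p,q,r,s=1000]: 10101010  (ones: 4)
  rows 72-79 [p,q,r,s=1001]: 10101010  (ones: 4)
  rows 80-87 [p,q,r,s=1010]: 10101010  (ones: 4)
  rows 88-95 [p,q,r,s=1011]: 10101010  (ones: 4)
  rows 96-103 [p,q,r,s=1100]: 11111111  (ones: 8)
  rows 104-111 [p,q,r,s=1101]: 00000000  (ones: 0)
  rows 112-119 [p,q,r,s=1110]: 11111111  (ones: 8)
  rows 120-127 [p,q,r,s=1111]: 00000000  (ones: 0)
Disagreements = 0+8+0+8+8+0+8+0+4+4+4+4+8+0+8+0 = 64

64
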